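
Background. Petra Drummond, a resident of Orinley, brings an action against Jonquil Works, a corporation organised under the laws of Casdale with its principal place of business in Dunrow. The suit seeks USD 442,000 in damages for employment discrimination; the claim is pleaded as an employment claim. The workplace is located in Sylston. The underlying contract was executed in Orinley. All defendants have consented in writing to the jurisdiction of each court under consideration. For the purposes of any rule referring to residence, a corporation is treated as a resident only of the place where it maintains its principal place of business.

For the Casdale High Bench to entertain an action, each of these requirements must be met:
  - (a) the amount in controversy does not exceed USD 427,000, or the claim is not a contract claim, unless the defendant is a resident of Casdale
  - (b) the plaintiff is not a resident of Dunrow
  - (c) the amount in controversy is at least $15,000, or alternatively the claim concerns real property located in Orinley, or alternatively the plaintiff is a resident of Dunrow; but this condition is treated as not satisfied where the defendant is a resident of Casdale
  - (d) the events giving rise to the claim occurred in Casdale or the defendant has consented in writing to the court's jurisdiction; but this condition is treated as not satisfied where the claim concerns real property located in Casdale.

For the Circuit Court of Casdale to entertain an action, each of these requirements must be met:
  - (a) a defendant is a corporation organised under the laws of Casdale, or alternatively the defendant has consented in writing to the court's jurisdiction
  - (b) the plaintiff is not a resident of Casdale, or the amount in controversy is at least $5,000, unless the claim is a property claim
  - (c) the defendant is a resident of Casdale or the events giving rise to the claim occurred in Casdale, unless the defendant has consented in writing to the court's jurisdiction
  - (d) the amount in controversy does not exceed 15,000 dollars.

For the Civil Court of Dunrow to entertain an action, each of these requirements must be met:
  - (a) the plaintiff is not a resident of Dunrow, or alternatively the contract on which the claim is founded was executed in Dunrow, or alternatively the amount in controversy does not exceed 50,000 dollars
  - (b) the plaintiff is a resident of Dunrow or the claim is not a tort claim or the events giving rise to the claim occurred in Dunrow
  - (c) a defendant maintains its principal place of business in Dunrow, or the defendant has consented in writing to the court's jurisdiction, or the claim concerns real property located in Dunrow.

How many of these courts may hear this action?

The Casdale High Bench:
  (a) The claim is an employment claim, not a contract claim, so this disjunct is met. Satisfied.
  (b) The plaintiff resides in Orinley, which is not Dunrow. Condition met.
  (c) The amount in controversy is $442,000, which meets the $15,000 floor — that alternative is enough. And the carve-out is inapplicable — the defendant resides in Dunrow, not Casdale. Met.
  (d) Every defendant has filed written consent, so this disjunct is met. The carve-out does not apply: the claim does not concern real property. Condition met.
  → The court has jurisdiction.
The Circuit Court of Casdale:
  (a) Jonquil Works is organised under the laws of Casdale, so one alternative holds. Met.
  (b) The plaintiff resides in Orinley, which is not Casdale, which satisfies one of the alternatives. Satisfied.
  (c) The defendant resides in Dunrow, not Casdale; the operative events occurred in Sylston, not Casdale — every alternative fails. But every defendant has filed written consent, and the 'unless' clause therefore excuses the requirement. Condition met.
  (d) The amount in controversy is 442,000 dollars, above the $15,000 ceiling. Not satisfied.
  → The court lacks jurisdiction.
The Civil Court of Dunrow:
  (a) The plaintiff resides in Orinley, which is not Dunrow, so one alternative holds. Satisfied.
  (b) The claim is an employment claim, not a tort claim, which satisfies one of the alternatives. Met.
  (c) Jonquil Works has its principal place of business in Dunrow, so this disjunct is met. Satisfied.
  → Every requirement is satisfied — jurisdiction.
Courts with jurisdiction: the Casdale High Bench, the Civil Court of Dunrow — 2 in total.

2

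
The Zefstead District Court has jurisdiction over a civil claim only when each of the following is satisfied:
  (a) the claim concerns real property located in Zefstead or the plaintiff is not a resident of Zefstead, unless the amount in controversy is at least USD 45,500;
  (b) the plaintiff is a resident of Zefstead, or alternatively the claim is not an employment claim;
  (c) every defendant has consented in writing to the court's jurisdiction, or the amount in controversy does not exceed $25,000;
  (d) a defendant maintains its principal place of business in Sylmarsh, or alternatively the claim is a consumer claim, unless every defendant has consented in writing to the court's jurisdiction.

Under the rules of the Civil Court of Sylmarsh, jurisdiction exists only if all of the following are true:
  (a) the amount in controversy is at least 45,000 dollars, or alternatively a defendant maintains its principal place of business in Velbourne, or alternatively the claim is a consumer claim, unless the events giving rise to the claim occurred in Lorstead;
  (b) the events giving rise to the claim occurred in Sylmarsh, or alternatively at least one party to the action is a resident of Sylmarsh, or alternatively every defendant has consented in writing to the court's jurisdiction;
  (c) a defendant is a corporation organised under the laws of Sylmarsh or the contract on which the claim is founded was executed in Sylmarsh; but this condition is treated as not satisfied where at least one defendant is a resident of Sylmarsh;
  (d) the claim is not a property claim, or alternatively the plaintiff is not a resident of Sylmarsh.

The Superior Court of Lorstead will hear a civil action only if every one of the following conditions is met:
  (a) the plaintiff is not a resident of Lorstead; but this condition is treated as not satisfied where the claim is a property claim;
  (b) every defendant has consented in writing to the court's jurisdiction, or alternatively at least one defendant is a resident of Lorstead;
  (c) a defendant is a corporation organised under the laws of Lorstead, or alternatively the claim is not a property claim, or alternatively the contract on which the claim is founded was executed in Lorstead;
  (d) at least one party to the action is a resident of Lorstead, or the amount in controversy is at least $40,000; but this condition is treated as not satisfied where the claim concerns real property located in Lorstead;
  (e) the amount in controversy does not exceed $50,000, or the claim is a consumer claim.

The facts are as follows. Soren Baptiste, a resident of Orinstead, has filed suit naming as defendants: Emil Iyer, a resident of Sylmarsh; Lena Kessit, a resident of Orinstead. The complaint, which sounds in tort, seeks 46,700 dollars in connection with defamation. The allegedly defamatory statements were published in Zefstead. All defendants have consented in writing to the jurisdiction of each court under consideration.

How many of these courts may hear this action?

2

The Zefstead District Court:
  (a) The plaintiff resides in Orinstead, which is not Zefstead, so one alternative holds. Satisfied.
  (b) The claim is a tort claim, not an employment claim, which satisfies one of the alternatives. Met.
  (c) Every defendant has filed written consent, which satisfies one of the alternatives. Met.
  (d) No defendant is a corporation; the claim is a tort claim, not a consumer claim — no alternative holds. But every defendant has filed written consent, and the 'unless' clause therefore excuses the requirement. Condition met.
  → All conditions met; jurisdiction exists.
The Civil Court of Sylmarsh:
  (a) The amount in controversy is USD 46,700, which meets the $45,000 floor, so this disjunct is met. Satisfied.
  (b) Emil Iyer resides in Sylmarsh, so this disjunct is met. Condition met.
  (c) No defendant is a corporation; no contract (and hence no place of execution) is alleged — every alternative fails. Condition not met.
  (d) The claim is a tort claim, not a property claim, which satisfies one of the alternatives. Condition met.
  → At least one condition fails; no jurisdiction.
The Superior Court of Lorstead:
  (a) The plaintiff resides in Orinstead, which is not Lorstead. And the carve-out is inapplicable — the claim is a tort claim, not a property claim. Met.
  (b) Every defendant has filed written consent, so one alternative holds. Met.
  (c) The claim is a tort claim, not a property claim — that alternative is enough. Condition met.
  (d) The amount in controversy is USD 46,700, which meets the USD 40,000 floor, which satisfies one of the alternatives. The carve-out does not apply: the claim does not concern real property. Met.
  (e) The amount in controversy is $46,700, within the $50,000 ceiling — that alternative is enough. Met.
  → Every requirement is satisfied — jurisdiction.
Courts with jurisdiction: the Zefstead District Court, the Superior Court of Lorstead — 2 in total.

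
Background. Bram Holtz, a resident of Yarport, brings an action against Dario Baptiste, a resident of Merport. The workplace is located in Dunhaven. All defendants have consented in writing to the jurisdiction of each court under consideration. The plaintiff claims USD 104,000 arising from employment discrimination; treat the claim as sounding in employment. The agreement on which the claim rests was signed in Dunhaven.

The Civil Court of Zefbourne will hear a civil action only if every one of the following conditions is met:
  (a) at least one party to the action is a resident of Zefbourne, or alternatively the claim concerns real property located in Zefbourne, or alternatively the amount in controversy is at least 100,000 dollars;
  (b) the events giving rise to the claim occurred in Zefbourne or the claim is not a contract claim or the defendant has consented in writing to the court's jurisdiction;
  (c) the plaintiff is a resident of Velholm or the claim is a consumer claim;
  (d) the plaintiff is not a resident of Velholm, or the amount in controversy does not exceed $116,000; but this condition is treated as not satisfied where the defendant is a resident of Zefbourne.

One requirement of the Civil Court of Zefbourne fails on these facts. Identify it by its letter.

(c)

The Civil Court of Zefbourne:
  (a) The amount in controversy is $104,000, which meets the $100,000 floor — that alternative is enough. Condition met.
  (b) The claim is an employment claim, not a contract claim, which satisfies one of the alternatives. Condition met.
  (c) The plaintiff resides in Yarport, not Velholm; the claim is an employment claim, not a consumer claim — none of the alternatives is met. Not met.
  (d) The plaintiff resides in Yarport, which is not Velholm, so this disjunct is met. The carve-out does not apply: the defendant resides in Merport, not Zefbourne. Satisfied.
Only condition (c) fails.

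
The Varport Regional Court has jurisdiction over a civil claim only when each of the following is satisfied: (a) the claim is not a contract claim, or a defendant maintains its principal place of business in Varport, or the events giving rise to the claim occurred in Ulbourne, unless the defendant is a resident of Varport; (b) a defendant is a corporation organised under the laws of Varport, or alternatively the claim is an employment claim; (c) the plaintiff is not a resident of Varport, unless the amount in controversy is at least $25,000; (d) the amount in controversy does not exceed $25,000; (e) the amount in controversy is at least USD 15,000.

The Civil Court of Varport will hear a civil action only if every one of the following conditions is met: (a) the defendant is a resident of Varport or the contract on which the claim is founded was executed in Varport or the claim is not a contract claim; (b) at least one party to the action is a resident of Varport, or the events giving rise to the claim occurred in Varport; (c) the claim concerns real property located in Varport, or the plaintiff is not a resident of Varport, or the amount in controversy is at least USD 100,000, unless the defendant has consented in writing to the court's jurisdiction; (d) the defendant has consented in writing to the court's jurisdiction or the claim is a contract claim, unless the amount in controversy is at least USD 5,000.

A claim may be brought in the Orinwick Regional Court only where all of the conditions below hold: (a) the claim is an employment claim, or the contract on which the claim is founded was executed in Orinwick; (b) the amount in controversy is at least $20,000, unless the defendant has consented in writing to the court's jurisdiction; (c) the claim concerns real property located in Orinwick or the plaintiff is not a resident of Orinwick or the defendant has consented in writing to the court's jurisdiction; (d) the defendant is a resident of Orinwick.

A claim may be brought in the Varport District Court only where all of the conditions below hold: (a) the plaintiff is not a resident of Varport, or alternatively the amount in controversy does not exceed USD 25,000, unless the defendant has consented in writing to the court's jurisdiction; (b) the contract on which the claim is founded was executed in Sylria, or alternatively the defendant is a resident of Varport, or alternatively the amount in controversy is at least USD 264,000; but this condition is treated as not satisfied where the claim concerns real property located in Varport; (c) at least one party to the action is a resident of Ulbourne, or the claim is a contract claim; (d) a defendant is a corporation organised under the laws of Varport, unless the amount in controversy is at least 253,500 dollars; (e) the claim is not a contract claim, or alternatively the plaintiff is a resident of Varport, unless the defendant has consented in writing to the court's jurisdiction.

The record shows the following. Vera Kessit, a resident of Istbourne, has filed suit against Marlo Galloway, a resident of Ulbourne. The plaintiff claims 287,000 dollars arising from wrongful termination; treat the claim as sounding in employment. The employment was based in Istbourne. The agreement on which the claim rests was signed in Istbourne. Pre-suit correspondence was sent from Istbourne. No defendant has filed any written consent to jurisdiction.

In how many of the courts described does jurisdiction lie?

1

The Varport Regional Court:
  (a) The claim is an employment claim, not a contract claim, so this disjunct is met. Condition met.
  (b) The claim is an employment claim, which satisfies one of the alternatives. Met.
  (c) The plaintiff resides in Istbourne, which is not Varport. Met.
  (d) The amount in controversy is USD 287,000, above the 25,000 dollars ceiling. Fails.
  (e) The amount in controversy is 287,000 dollars, which meets the $15,000 floor. Met.
  → Not every requirement is met — no jurisdiction.
The Civil Court of Varport:
  (a) The claim is an employment claim, not a contract claim, which satisfies one of the alternatives. Met.
  (b) No party resides in Varport; the operative events occurred in Istbourne, not Varport — none of the alternatives is met. Fails.
  (c) The plaintiff resides in Istbourne, which is not Varport — that alternative is enough. Met.
  (d) No such written consent has been filed; the claim is an employment claim, not a contract claim — every alternative fails. The proviso rescues it, though: the amount in controversy is USD 287,000, which meets the $5,000 floor. Satisfied.
  → No jurisdiction.
The Orinwick Regional Court:
  (a) The claim is an employment claim, so this disjunct is met. Met.
  (b) The amount in controversy is USD 287,000, which meets the 20,000 dollars floor. Satisfied.
  (c) The plaintiff resides in Istbourne, which is not Orinwick — that alternative is enough. Satisfied.
  (d) The defendant resides in Ulbourne, not Orinwick. Not met.
  → No jurisdiction.
The Varport District Court:
  (a) The plaintiff resides in Istbourne, which is not Varport — that alternative is enough. Satisfied.
  (b) The amount in controversy is $287,000, which meets the USD 264,000 floor, so this disjunct is met. The exception is not triggered, since the claim does not concern real property. Condition met.
  (c) Marlo Galloway resides in Ulbourne, which satisfies one of the alternatives. Satisfied.
  (d) No defendant is a corporation. However, the amount in controversy is $287,000, which meets the 253,500 dollars floor, so the 'unless' proviso supplies this condition. Met.
  (e) The claim is an employment claim, not a contract claim — that alternative is enough. Satisfied.
  → Every requirement is satisfied — jurisdiction.
Courts with jurisdiction: the Varport District Court — 1 in total.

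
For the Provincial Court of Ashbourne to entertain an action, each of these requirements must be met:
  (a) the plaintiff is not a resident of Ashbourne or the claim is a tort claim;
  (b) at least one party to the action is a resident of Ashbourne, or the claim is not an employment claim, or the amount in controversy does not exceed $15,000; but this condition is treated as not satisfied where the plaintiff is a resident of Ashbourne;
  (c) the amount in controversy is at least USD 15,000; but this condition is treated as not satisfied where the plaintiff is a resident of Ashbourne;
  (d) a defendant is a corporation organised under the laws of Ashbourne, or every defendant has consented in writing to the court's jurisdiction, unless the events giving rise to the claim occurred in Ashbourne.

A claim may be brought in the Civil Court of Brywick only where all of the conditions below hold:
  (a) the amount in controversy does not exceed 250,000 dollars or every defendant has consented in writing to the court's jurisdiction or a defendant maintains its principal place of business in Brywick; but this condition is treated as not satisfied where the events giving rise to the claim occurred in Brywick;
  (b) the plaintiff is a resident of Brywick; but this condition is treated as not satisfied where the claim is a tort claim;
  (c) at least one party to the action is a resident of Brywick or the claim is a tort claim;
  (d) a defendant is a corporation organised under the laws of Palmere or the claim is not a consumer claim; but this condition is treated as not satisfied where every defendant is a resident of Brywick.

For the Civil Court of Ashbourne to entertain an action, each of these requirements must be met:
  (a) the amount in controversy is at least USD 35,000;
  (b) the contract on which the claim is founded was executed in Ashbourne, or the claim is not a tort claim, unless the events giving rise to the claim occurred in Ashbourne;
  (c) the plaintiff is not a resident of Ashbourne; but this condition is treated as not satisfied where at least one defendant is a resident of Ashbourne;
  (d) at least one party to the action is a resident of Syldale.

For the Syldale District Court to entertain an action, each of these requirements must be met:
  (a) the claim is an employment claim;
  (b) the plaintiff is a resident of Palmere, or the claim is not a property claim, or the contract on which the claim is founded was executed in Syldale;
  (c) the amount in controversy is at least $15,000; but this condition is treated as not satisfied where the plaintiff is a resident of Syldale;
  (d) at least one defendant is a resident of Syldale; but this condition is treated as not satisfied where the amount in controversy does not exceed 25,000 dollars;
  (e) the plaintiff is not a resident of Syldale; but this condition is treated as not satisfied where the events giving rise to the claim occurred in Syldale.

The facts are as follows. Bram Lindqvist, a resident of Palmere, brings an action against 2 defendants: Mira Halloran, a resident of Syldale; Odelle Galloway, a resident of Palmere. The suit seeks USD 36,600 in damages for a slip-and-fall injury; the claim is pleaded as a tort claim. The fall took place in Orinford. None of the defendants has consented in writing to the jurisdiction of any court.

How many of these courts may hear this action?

The Provincial Court of Ashbourne:
  (a) The plaintiff resides in Palmere, which is not Ashbourne, so one alternative holds. Condition met.
  (b) The claim is a tort claim, not an employment claim, so this disjunct is met. The carve-out does not apply: the plaintiff resides in Palmere, not Ashbourne. Met.
  (c) The amount in controversy is $36,600, which meets the USD 15,000 floor. The carve-out does not apply: the plaintiff resides in Palmere, not Ashbourne. Condition met.
  (d) No defendant is a corporation; no such written consent has been filed — no alternative holds. And the operative events occurred in Orinford, not Ashbourne, so the proviso does not save it. Fails.
  → No jurisdiction.
The Civil Court of Brywick:
  (a) The amount in controversy is USD 36,600, within the 250,000 dollars ceiling, which satisfies one of the alternatives. The carve-out does not apply: the operative events occurred in Orinford, not Brywick. Condition met.
  (b) The plaintiff resides in Palmere, not Brywick. Not met.
  (c) The claim is a tort claim, so one alternative holds. Met.
  (d) The claim is a tort claim, not a consumer claim, which satisfies one of the alternatives. The exception is not triggered, since the defendants reside as follows — Mira Halloran in Syldale, Odelle Galloway in Palmere — not all in Brywick. Condition met.
  → Not every requirement is met — no jurisdiction.
The Civil Court of Ashbourne:
  (a) The amount in controversy is $36,600, which meets the 35,000 dollars floor. Satisfied.
  (b) No contract (and hence no place of execution) is alleged; the claim is a tort claim — no alternative holds. The proviso offers no rescue either, since the operative events occurred in Orinford, not Ashbourne. Not met.
  (c) The plaintiff resides in Palmere, which is not Ashbourne. And the carve-out is inapplicable — no defendant resides in Ashbourne (they reside in Syldale, Palmere). Satisfied.
  (d) Mira Halloran resides in Syldale. Condition met.
  → The court lacks jurisdiction.
The Syldale District Court:
  (a) The claim is a tort claim, not an employment claim. Fails.
  (b) The plaintiff resides in Palmere — that alternative is enough. Met.
  (c) The amount in controversy is USD 36,600, which meets the USD 15,000 floor. The carve-out does not apply: the plaintiff resides in Palmere, not Syldale. Satisfied.
  (d) Mira Halloran resides in Syldale. The exception is not triggered, since the amount in controversy is 36,600 dollars, above the 25,000 dollars ceiling. Condition met.
  (e) The plaintiff resides in Palmere, which is not Syldale. The exception is not triggered, since the operative events occurred in Orinford, not Syldale. Satisfied.
  → No jurisdiction.
No court satisfies all of its conditions.

0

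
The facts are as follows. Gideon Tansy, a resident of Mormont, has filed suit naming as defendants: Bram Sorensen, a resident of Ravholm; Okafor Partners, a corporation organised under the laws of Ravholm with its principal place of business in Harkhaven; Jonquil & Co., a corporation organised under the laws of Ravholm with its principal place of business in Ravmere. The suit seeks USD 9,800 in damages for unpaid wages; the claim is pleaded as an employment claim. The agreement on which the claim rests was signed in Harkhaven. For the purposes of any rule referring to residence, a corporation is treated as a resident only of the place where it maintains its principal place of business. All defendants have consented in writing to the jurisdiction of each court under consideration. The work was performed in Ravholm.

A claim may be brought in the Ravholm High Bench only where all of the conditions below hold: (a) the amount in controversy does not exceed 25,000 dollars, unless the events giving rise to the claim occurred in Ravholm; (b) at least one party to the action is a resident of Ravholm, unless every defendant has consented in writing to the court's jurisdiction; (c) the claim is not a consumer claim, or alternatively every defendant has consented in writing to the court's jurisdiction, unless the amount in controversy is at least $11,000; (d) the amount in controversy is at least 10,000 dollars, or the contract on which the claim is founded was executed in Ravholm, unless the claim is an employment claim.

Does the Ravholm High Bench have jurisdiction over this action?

The Ravholm High Bench:
  (a) The amount in controversy is USD 9,800, within the $25,000 ceiling. Met.
  (b) Bram Sorensen resides in Ravholm. Satisfied.
  (c) The claim is an employment claim, not a consumer claim, so this disjunct is met. Satisfied.
  (d) The amount in controversy is $9,800, below the USD 10,000 floor; the contract was executed in Harkhaven, not Ravholm — no alternative holds. However, the claim is an employment claim, so the 'unless' proviso supplies this condition. Satisfied.
  → The court has jurisdiction.

Yes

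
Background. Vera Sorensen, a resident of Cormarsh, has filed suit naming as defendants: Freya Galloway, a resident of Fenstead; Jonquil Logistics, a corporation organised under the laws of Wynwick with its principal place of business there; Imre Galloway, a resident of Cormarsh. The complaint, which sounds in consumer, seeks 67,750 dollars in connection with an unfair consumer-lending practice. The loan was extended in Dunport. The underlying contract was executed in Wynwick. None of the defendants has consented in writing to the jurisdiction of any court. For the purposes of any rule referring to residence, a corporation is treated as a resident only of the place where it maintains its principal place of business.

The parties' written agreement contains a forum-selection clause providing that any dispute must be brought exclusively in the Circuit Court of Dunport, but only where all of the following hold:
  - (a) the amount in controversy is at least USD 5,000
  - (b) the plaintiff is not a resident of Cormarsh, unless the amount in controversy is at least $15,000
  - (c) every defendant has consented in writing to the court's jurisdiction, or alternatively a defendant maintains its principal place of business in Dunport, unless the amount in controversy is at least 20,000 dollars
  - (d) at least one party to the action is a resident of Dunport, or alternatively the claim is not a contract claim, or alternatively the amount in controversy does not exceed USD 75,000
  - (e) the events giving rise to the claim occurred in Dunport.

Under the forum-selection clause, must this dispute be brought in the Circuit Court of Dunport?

Yes

The Circuit Court of Dunport:
  (a) The amount in controversy is 67,750 dollars, which meets the $5,000 floor. Met.
  (b) The plaintiff resides in Cormarsh. However, the amount in controversy is 67,750 dollars, which meets the USD 15,000 floor, so the 'unless' proviso supplies this condition. Met.
  (c) No such written consent has been filed; the corporate defendant(s) have their principal place of business in Wynwick, not Dunport — none of the alternatives is met. However, the amount in controversy is $67,750, which meets the USD 20,000 floor, so the 'unless' proviso supplies this condition. Satisfied.
  (d) The claim is a consumer claim, not a contract claim, which satisfies one of the alternatives. Satisfied.
  (e) The operative events occurred in Dunport. Satisfied.
  → Forum clause is triggered.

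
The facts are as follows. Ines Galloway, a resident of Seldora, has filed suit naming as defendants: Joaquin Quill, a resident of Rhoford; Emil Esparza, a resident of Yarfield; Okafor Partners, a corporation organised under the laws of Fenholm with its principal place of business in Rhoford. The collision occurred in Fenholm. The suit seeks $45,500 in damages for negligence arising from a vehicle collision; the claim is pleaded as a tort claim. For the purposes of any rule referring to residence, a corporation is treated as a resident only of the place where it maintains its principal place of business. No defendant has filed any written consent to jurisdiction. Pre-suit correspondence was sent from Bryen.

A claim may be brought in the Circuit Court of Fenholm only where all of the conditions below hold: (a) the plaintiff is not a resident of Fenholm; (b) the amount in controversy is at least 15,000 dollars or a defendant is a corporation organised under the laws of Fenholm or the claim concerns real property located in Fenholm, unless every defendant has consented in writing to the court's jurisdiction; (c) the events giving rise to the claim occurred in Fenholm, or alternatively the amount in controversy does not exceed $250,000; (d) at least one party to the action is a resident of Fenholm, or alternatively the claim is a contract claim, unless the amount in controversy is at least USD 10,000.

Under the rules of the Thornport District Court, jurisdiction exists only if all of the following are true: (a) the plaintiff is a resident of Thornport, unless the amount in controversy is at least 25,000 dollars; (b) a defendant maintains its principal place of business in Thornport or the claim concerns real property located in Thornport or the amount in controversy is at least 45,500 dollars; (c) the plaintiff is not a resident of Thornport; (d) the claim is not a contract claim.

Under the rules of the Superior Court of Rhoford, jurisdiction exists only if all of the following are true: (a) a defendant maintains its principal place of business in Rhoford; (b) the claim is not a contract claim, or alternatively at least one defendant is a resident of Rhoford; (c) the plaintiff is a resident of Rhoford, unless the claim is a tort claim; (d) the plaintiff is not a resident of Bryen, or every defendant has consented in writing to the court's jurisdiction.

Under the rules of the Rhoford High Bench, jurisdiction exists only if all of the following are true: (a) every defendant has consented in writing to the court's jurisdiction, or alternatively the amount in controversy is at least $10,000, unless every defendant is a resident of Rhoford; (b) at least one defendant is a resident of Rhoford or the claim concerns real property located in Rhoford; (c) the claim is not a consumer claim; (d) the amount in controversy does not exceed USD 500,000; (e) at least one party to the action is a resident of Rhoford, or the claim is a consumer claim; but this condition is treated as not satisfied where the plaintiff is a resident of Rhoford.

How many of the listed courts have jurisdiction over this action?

4

The Circuit Court of Fenholm:
  (a) The plaintiff resides in Seldora, which is not Fenholm. Condition met.
  (b) The amount in controversy is $45,500, which meets the 15,000 dollars floor, so this disjunct is met. Met.
  (c) The operative events occurred in Fenholm, which satisfies one of the alternatives. Condition met.
  (d) No party resides in Fenholm; the claim is a tort claim, not a contract claim — every alternative fails. But the amount in controversy is 45,500 dollars, which meets the USD 10,000 floor, and the 'unless' clause therefore excuses the requirement. Met.
  → All conditions met; jurisdiction exists.
The Thornport District Court:
  (a) The plaintiff resides in Seldora, not Thornport. But the amount in controversy is 45,500 dollars, which meets the 25,000 dollars floor, and the 'unless' clause therefore excuses the requirement. Condition met.
  (b) The amount in controversy is 45,500 dollars, which meets the $45,500 floor, so one alternative holds. Satisfied.
  (c) The plaintiff resides in Seldora, which is not Thornport. Met.
  (d) The claim is a tort claim, not a contract claim. Condition met.
  → Every requirement is satisfied — jurisdiction.
The Superior Court of Rhoford:
  (a) Okafor Partners has its principal place of business in Rhoford. Satisfied.
  (b) The claim is a tort claim, not a contract claim, so this disjunct is met. Satisfied.
  (c) The plaintiff resides in Seldora, not Rhoford. But the claim is a tort claim, and the 'unless' clause therefore excuses the requirement. Met.
  (d) The plaintiff resides in Seldora, which is not Bryen, which satisfies one of the alternatives. Met.
  → Jurisdiction lies.
The Rhoford High Bench:
  (a) The amount in controversy is USD 45,500, which meets the 10,000 dollars floor — that alternative is enough. Satisfied.
  (b) Joaquin Quill resides in Rhoford, which satisfies one of the alternatives. Condition met.
  (c) The claim is a tort claim, not a consumer claim. Satisfied.
  (d) The amount in controversy is $45,500, within the 500,000 dollars ceiling. Satisfied.
  (e) Joaquin Quill resides in Rhoford — that alternative is enough. The exception is not triggered, since the plaintiff resides in Seldora, not Rhoford. Met.
  → All conditions met; jurisdiction exists.
Courts with jurisdiction: the Circuit Court of Fenholm, the Thornport District Court, the Superior Court of Rhoford, the Rhoford High Bench — 4 in total.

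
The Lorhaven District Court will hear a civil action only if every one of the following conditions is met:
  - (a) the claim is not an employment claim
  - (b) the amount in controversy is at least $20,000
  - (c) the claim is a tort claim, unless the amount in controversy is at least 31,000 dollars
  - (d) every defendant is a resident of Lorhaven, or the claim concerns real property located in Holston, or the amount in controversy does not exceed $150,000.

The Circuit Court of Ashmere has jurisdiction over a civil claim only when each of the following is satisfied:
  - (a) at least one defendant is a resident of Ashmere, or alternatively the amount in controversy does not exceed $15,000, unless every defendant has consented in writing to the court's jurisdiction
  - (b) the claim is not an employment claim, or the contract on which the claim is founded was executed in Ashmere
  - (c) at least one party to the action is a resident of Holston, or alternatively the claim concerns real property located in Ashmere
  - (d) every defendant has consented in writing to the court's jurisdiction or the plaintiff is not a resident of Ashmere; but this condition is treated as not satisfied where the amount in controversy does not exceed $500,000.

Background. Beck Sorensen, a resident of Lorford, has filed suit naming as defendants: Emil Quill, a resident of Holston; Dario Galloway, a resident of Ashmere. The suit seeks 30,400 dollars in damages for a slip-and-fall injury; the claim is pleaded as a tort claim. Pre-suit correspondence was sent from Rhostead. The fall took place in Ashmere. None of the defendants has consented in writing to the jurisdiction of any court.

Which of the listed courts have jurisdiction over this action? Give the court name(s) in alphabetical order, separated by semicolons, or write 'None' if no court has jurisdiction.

The Lorhaven District Court:
  (a) The claim is a tort claim, not an employment claim. Condition met.
  (b) The amount in controversy is 30,400 dollars, which meets the USD 20,000 floor. Met.
  (c) The claim is a tort claim. Satisfied.
  (d) The amount in controversy is $30,400, within the USD 150,000 ceiling, so this disjunct is met. Satisfied.
  → Jurisdiction lies.
The Circuit Court of Ashmere:
  (a) Dario Galloway resides in Ashmere, which satisfies one of the alternatives. Satisfied.
  (b) The claim is a tort claim, not an employment claim, which satisfies one of the alternatives. Met.
  (c) Emil Quill resides in Holston, so this disjunct is met. Satisfied.
  (d) The plaintiff resides in Lorford, which is not Ashmere, so one alternative holds. However, the amount in controversy is $30,400, within the USD 500,000 ceiling, which falls within the stated exception and so defeats the condition. Condition not met.
  → No jurisdiction.

the Lorhaven District Court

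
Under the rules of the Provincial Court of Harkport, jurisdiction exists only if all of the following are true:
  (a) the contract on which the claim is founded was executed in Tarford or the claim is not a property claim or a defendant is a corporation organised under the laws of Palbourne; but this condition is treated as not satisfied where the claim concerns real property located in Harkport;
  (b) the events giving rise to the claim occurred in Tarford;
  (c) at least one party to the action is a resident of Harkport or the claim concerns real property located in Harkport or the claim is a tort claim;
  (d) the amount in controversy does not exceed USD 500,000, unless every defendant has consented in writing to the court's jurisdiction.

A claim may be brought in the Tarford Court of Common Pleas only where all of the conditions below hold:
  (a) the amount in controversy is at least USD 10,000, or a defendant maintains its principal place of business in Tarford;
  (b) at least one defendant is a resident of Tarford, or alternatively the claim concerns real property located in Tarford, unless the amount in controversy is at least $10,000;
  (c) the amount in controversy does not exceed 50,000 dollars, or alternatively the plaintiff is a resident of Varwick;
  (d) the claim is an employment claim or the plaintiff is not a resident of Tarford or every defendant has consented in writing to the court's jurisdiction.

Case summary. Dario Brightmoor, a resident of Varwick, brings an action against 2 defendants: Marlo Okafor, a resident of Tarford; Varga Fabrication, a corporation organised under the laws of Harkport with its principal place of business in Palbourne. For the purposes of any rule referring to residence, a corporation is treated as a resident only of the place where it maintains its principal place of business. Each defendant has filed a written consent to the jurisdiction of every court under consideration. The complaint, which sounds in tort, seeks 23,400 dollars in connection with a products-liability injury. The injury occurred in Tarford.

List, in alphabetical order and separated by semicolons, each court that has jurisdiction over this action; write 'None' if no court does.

The Provincial Court of Harkport:
  (a) The claim is a tort claim, not a property claim, so one alternative holds. The exception is not triggered, since the claim does not concern real property. Satisfied.
  (b) The operative events occurred in Tarford. Satisfied.
  (c) The claim is a tort claim, which satisfies one of the alternatives. Met.
  (d) The amount in controversy is 23,400 dollars, within the 500,000 dollars ceiling. Met.
  → The court has jurisdiction.
The Tarford Court of Common Pleas:
  (a) The amount in controversy is USD 23,400, which meets the $10,000 floor, so one alternative holds. Met.
  (b) Marlo Okafor resides in Tarford, so this disjunct is met. Condition met.
  (c) The amount in controversy is 23,400 dollars, within the USD 50,000 ceiling, which satisfies one of the alternatives. Satisfied.
  (d) The plaintiff resides in Varwick, which is not Tarford, so this disjunct is met. Met.
  → Every requirement is satisfied — jurisdiction.

the Provincial Court of Harkport; the Tarford Court of Common Pleas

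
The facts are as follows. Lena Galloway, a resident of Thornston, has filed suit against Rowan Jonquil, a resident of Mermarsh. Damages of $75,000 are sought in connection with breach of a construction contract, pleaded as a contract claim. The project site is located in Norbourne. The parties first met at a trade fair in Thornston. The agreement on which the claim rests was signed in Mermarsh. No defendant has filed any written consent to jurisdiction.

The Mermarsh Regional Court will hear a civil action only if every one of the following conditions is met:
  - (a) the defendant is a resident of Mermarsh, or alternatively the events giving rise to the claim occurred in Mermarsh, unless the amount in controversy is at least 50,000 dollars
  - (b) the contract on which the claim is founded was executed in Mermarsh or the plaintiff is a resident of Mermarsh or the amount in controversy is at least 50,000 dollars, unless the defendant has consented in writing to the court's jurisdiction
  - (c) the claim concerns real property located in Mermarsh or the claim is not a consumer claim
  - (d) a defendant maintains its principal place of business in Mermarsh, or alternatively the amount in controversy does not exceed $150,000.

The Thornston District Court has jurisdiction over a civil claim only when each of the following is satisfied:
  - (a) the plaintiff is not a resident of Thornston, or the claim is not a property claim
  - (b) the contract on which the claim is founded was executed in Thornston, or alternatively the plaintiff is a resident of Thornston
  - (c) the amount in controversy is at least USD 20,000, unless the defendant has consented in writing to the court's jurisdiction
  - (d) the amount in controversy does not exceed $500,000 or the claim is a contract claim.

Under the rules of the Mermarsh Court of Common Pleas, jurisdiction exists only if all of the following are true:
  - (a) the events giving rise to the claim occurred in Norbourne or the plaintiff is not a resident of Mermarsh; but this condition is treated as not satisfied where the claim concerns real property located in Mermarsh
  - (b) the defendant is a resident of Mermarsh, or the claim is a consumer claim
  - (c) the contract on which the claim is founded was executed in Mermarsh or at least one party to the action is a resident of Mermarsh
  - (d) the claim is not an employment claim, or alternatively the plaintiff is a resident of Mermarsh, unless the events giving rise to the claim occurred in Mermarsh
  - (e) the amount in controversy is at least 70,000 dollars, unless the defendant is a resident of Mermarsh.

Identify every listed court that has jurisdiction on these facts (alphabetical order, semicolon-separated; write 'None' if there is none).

The Mermarsh Regional Court:
  (a) The defendant resides in Mermarsh, so this disjunct is met. Condition met.
  (b) The contract was executed in Mermarsh, so one alternative holds. Satisfied.
  (c) The claim is a contract claim, not a consumer claim, so one alternative holds. Satisfied.
  (d) The amount in controversy is USD 75,000, within the 150,000 dollars ceiling, so this disjunct is met. Condition met.
  → All conditions met; jurisdiction exists.
The Thornston District Court:
  (a) The claim is a contract claim, not a property claim, which satisfies one of the alternatives. Satisfied.
  (b) The plaintiff resides in Thornston, so one alternative holds. Condition met.
  (c) The amount in controversy is $75,000, which meets the $20,000 floor. Met.
  (d) The amount in controversy is USD 75,000, within the $500,000 ceiling, which satisfies one of the alternatives. Satisfied.
  → The court has jurisdiction.
The Mermarsh Court of Common Pleas:
  (a) The operative events occurred in Norbourne, so one alternative holds. The carve-out does not apply: the claim does not concern real property. Met.
  (b) The defendant resides in Mermarsh, so one alternative holds. Satisfied.
  (c) The contract was executed in Mermarsh, which satisfies one of the alternatives. Met.
  (d) The claim is a contract claim, not an employment claim, so one alternative holds. Satisfied.
  (e) The amount in controversy is USD 75,000, which meets the USD 70,000 floor. Condition met.
  → Jurisdiction lies.

the Mermarsh Court of Common Pleas; the Mermarsh Regional Court; the Thornston District Court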